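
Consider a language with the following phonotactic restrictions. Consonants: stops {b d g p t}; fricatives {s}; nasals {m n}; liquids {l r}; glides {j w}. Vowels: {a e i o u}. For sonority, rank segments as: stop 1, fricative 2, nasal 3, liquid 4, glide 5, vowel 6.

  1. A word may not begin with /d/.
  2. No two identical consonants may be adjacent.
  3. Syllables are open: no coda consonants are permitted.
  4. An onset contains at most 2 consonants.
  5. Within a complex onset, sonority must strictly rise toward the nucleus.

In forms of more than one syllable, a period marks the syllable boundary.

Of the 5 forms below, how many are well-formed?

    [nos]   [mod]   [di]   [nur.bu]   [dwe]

[nos] — violates constraint 3: syllable 1 coda /s/ has 1 consonant (> 0) → ill-formed
[mod] — violates constraint 3: syllable 1 coda /d/ has 1 consonant (> 0) → ill-formed
[di] — violates constraint 1: word begins with /d/ → ill-formed
[nur.bu] — violates constraint 3: syllable 1 coda /r/ has 1 consonant (> 0) → ill-formed
[dwe] — violates constraint 1: word begins with /d/ → ill-formed
No form is well-formed → 0.

0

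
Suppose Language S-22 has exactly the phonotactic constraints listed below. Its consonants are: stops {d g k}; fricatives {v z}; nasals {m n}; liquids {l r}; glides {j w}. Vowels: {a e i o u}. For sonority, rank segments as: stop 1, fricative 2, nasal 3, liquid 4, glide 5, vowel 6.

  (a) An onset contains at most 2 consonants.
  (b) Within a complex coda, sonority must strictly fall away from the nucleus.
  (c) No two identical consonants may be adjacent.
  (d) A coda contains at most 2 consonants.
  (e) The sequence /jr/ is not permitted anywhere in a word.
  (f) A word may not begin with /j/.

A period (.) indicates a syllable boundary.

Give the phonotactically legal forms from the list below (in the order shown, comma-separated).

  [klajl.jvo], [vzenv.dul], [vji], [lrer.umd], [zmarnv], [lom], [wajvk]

[klajl.jvo], [vzenv.dul], [vji], [lrer.umd], [lom]

[klajl.jvo] — σ1 onset /kl/ (2C), coda /jl/ (5→4 falls) ok; σ2 onset /jv/ (2C), coda /∅/ ok → phonotactically legal
[vzenv.dul] — σ1 onset /vz/ (2C), coda /nv/ (3→2 falls) ok; σ2 onset /d/, coda /l/ ok → phonotactically legal
[vji] — σ1 onset /vj/ (2C), coda /∅/ ok → phonotactically legal
[lrer.umd] — σ1 onset /lr/ (2C), coda /r/ ok; σ2 onset /∅/, coda /md/ (3→1 falls) ok → phonotactically legal
[zmarnv] — violates constraint (d): syllable 1 coda /rnv/ has 3 consonants (> 2) → phonotactically illegal
[lom] — σ1 onset /l/, coda /m/ ok → phonotactically legal
[wajvk] — violates constraint (d): syllable 1 coda /jvk/ has 3 consonants (> 2) → phonotactically illegal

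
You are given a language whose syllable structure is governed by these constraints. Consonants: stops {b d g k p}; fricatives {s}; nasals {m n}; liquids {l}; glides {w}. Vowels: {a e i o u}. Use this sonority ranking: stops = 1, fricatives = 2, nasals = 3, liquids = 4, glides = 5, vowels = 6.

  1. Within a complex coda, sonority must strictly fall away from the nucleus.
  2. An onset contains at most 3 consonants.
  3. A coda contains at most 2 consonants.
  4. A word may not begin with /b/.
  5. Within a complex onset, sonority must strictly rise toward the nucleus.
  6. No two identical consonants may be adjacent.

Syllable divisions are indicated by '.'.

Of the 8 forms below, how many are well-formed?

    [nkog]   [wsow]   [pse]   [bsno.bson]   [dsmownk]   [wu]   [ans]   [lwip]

4

[nkog] — violates constraint 5: syllable 1 onset /nk/: /n/ (nasal, 3) → /k/ (stop, 1) does not rise → ill-formed
[wsow] — violates constraint 5: syllable 1 onset /ws/: /w/ (glide, 5) → /s/ (fricative, 2) does not rise → ill-formed
[pse] — σ1 onset /ps/ (1→2 rises), coda /∅/ ok → well-formed
[bsno.bson] — violates constraint 4: word begins with /b/ → ill-formed
[dsmownk] — violates constraint 3: syllable 1 coda /wnk/ has 3 consonants (> 2) → ill-formed
[wu] — σ1 onset /w/, coda /∅/ ok → well-formed
[ans] — σ1 onset /∅/, coda /ns/ (3→2 falls) ok → well-formed
[lwip] — σ1 onset /lw/ (4→5 rises), coda /p/ ok → well-formed
Well-formed: [pse], [wu], [ans], [lwip] → 4.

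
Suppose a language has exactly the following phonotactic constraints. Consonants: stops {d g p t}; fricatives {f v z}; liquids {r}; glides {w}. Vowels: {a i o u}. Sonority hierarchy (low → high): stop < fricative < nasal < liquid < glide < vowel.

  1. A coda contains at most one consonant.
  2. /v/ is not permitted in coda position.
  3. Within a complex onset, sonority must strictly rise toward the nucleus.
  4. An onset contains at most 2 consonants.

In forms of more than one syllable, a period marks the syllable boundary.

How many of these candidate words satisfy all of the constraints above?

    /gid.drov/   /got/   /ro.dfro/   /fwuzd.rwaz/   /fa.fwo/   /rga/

/gid.drov/ — violates constraint 2: syllable 2 coda contains /v/ → ill-formed
/got/ — σ1 onset /g/, coda /t/ ok → well-formed
/ro.dfro/ — violates constraint 4: syllable 2 onset /dfr/ has 3 consonants (> 2) → ill-formed
/fwuzd.rwaz/ — violates constraint 1: syllable 1 coda /zd/ has 2 consonants (> 1) → ill-formed
/fa.fwo/ — σ1 onset /f/, coda /∅/ ok; σ2 onset /fw/ (2→5 rises), coda /∅/ ok → well-formed
/rga/ — violates constraint 3: syllable 1 onset /rg/: /r/ (liquid, 4) → /g/ (stop, 1) does not rise → ill-formed
Well-formed: /got/, /fa.fwo/ → 2.

2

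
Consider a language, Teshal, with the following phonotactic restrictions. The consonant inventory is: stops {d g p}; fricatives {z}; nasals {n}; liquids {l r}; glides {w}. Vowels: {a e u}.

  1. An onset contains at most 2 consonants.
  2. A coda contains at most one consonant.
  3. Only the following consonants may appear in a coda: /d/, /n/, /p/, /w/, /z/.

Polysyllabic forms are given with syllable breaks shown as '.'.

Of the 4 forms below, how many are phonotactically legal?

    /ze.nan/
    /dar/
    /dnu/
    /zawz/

/ze.nan/ — σ1 onset /z/, coda /∅/ ok; σ2 onset /n/, coda /n/ ok → phonotactically legal
/dar/ — violates constraint 3: syllable 1 coda contains /r/, which is not a licensed coda consonant → phonotactically illegal
/dnu/ — σ1 onset /dn/ (2C), coda /∅/ ok → phonotactically legal
/zawz/ — violates constraint 2: syllable 1 coda /wz/ has 2 consonants (> 1) → phonotactically illegal
Phonotactically legal: /ze.nan/, /dnu/ → 2.

2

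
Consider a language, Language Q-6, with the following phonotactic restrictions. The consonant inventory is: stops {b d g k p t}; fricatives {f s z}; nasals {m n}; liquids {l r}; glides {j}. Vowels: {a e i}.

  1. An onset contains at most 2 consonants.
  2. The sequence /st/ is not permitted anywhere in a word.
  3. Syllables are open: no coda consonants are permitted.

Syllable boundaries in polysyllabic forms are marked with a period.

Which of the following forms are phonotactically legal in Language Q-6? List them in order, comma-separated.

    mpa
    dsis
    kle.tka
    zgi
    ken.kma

mpa, kle.tka, zgi

mpa — σ1 onset /mp/ (2C), coda /∅/ ok → phonotactically legal
dsis — violates constraint 3: syllable 1 coda /s/ has 1 consonant (> 0) → phonotactically illegal
kle.tka — σ1 onset /kl/ (2C), coda /∅/ ok; σ2 onset /tk/ (2C), coda /∅/ ok → phonotactically legal
zgi — σ1 onset /zg/ (2C), coda /∅/ ok → phonotactically legal
ken.kma — violates constraint 3: syllable 1 coda /n/ has 1 consonant (> 0) → phonotactically illegal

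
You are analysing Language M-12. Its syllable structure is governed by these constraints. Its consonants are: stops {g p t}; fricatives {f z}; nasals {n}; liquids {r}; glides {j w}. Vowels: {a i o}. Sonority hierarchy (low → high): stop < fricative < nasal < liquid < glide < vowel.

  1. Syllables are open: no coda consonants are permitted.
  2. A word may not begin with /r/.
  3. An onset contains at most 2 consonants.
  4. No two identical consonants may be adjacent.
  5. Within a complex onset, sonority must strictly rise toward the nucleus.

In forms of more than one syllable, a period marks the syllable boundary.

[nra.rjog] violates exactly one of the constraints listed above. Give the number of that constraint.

[nra.rjog]: syllable 2 coda /g/ has 1 consonant (> 0).
This is a violation of constraint 1: "Syllables are open: no coda consonants are permitted."
The remaining constraints (2, 3, 4, 5) are satisfied.

1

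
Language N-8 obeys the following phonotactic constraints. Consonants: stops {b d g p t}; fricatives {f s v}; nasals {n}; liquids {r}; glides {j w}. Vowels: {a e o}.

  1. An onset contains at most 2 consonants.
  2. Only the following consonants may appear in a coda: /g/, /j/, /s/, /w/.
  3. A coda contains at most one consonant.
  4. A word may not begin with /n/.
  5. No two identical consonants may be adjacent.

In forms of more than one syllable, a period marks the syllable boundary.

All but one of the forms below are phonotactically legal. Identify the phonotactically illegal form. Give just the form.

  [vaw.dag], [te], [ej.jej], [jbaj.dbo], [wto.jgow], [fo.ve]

[ej.jej]

[vaw.dag] — σ1 onset /v/, coda /w/ ok; σ2 onset /d/, coda /g/ ok → phonotactically legal
[te] — σ1 onset /t/, coda /∅/ ok → phonotactically legal
[ej.jej] — violates constraint 5: adjacent identical consonants /jj/ → phonotactically illegal
[jbaj.dbo] — σ1 onset /jb/ (2C), coda /j/ ok; σ2 onset /db/ (2C), coda /∅/ ok → phonotactically legal
[wto.jgow] — σ1 onset /wt/ (2C), coda /∅/ ok; σ2 onset /jg/ (2C), coda /w/ ok → phonotactically legal
[fo.ve] — σ1 onset /f/, coda /∅/ ok; σ2 onset /v/, coda /∅/ ok → phonotactically legal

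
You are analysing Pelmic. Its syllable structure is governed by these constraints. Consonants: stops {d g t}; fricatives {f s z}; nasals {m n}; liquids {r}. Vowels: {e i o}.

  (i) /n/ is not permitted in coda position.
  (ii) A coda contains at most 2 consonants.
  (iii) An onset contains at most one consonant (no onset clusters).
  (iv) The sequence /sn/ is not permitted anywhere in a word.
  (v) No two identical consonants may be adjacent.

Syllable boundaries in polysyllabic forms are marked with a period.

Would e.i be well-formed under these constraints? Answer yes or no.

e.i — σ1 onset /∅/, coda /∅/ ok; σ2 onset /∅/, coda /∅/ ok → well-formed

yes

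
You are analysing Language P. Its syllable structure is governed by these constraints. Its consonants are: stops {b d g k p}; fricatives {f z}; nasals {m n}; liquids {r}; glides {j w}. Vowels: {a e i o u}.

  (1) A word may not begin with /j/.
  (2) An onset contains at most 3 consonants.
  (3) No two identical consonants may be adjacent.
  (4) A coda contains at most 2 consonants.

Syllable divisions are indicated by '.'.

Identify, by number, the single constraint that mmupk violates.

3

mmupk: adjacent identical consonants /mm/.
This is a violation of constraint 3: "No two identical consonants may be adjacent."
The remaining constraints (1, 2, 4) are satisfied.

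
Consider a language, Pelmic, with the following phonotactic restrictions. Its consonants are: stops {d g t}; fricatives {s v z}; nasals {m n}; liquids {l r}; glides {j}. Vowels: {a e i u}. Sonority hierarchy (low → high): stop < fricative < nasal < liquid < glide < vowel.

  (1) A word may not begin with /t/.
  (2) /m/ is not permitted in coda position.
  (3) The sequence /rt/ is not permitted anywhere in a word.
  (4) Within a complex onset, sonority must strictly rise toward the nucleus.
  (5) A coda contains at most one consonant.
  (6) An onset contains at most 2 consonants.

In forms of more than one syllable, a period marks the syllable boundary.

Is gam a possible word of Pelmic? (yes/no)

gam — violates constraint 2: syllable 1 coda contains /m/ → ill-formed

no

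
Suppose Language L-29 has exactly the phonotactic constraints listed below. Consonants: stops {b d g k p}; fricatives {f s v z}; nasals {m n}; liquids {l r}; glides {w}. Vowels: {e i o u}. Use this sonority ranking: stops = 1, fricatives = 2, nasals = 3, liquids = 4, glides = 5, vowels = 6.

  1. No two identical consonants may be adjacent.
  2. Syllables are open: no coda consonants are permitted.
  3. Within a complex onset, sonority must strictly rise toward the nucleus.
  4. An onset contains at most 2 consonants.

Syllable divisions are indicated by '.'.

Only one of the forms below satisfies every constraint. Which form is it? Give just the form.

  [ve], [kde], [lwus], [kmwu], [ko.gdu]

[ve]

[ve] — σ1 onset /v/, coda /∅/ ok → permitted
[kde] — violates constraint 3: syllable 1 onset /kd/: /k/ (stop, 1) → /d/ (stop, 1) does not rise → not permitted
[lwus] — violates constraint 2: syllable 1 coda /s/ has 1 consonant (> 0) → not permitted
[kmwu] — violates constraint 4: syllable 1 onset /kmw/ has 3 consonants (> 2) → not permitted
[ko.gdu] — violates constraint 3: syllable 2 onset /gd/: /g/ (stop, 1) → /d/ (stop, 1) does not rise → not permitted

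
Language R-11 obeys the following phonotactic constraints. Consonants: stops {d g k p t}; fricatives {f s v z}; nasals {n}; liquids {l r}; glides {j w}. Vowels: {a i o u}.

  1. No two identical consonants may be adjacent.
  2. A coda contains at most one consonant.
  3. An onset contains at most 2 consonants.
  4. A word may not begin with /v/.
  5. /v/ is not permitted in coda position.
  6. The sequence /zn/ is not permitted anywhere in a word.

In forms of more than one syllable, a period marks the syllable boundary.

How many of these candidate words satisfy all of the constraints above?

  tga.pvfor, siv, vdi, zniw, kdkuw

0

tga.pvfor — violates constraint 3: syllable 2 onset /pvf/ has 3 consonants (> 2) → illicit
siv — violates constraint 5: syllable 1 coda contains /v/ → illicit
vdi — violates constraint 4: word begins with /v/ → illicit
zniw — violates constraint 6: contains banned sequence /zn/ → illicit
kdkuw — violates constraint 3: syllable 1 onset /kdk/ has 3 consonants (> 2) → illicit
No form is licit → 0.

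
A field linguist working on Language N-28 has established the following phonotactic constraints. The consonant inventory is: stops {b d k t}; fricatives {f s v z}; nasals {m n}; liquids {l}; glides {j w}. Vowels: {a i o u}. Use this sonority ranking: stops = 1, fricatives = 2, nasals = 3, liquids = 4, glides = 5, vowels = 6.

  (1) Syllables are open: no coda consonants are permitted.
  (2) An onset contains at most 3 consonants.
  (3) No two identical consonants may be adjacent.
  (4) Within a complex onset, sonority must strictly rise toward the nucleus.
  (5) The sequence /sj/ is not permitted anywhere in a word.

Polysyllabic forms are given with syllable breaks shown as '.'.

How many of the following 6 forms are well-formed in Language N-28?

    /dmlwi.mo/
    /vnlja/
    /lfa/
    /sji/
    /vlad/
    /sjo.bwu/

0

/dmlwi.mo/ — violates constraint 2: syllable 1 onset /dmlw/ has 4 consonants (> 3) → ill-formed
/vnlja/ — violates constraint 2: syllable 1 onset /vnlj/ has 4 consonants (> 3) → ill-formed
/lfa/ — violates constraint 4: syllable 1 onset /lf/: /l/ (liquid, 4) → /f/ (fricative, 2) does not rise → ill-formed
/sji/ — violates constraint 5: contains banned sequence /sj/ → ill-formed
/vlad/ — violates constraint 1: syllable 1 coda /d/ has 1 consonant (> 0) → ill-formed
/sjo.bwu/ — violates constraint 5: contains banned sequence /sj/ → ill-formed
No form is well-formed → 0.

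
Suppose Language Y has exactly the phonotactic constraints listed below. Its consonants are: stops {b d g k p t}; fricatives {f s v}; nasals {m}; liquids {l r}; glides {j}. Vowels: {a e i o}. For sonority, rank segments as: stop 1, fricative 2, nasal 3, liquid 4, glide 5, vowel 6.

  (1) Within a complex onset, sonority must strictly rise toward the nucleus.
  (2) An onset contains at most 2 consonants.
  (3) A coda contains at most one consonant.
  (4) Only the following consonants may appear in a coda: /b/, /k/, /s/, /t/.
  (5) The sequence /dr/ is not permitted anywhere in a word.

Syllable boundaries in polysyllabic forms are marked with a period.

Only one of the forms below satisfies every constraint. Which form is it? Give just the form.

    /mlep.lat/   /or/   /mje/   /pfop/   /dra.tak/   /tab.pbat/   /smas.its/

/mje/

/mlep.lat/ — violates constraint 4: syllable 1 coda contains /p/, which is not a licensed coda consonant → ill-formed
/or/ — violates constraint 4: syllable 1 coda contains /r/, which is not a licensed coda consonant → ill-formed
/mje/ — σ1 onset /mj/ (3→5 rises), coda /∅/ ok → well-formed
/pfop/ — violates constraint 4: syllable 1 coda contains /p/, which is not a licensed coda consonant → ill-formed
/dra.tak/ — violates constraint 5: contains banned sequence /dr/ → ill-formed
/tab.pbat/ — violates constraint 1: syllable 2 onset /pb/: /p/ (stop, 1) → /b/ (stop, 1) does not rise → ill-formed
/smas.its/ — violates constraint 3: syllable 2 coda /ts/ has 2 consonants (> 1) → ill-formed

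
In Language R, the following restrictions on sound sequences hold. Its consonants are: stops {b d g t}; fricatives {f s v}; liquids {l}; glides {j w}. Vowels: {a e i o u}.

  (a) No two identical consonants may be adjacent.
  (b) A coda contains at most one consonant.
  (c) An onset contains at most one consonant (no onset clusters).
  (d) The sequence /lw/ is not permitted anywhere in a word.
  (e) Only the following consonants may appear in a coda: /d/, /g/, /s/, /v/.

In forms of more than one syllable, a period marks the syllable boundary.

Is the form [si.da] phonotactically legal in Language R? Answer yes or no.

[si.da] — σ1 onset /s/, coda /∅/ ok; σ2 onset /d/, coda /∅/ ok → phonotactically legal

yes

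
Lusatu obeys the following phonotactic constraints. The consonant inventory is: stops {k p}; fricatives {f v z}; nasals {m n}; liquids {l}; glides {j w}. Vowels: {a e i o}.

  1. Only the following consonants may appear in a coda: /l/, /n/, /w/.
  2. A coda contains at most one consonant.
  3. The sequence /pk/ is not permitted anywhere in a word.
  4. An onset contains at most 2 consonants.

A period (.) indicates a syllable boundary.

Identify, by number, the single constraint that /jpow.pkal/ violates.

3

/jpow.pkal/: contains banned sequence /pk/.
This is a violation of constraint 3: "The sequence /pk/ is not permitted anywhere in a word."
The remaining constraints (1, 2, 4) are satisfied.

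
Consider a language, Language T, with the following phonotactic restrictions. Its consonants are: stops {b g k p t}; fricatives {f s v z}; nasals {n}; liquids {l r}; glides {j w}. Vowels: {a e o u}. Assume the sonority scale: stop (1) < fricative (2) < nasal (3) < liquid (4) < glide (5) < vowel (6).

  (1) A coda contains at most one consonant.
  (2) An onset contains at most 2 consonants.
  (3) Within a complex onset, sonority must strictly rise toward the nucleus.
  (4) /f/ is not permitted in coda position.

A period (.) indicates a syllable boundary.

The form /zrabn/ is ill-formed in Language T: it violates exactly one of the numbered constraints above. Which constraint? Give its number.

1

/zrabn/: syllable 1 coda /bn/ has 2 consonants (> 1).
This is a violation of constraint 1: "A coda contains at most one consonant."
The remaining constraints (2, 3, 4) are satisfied.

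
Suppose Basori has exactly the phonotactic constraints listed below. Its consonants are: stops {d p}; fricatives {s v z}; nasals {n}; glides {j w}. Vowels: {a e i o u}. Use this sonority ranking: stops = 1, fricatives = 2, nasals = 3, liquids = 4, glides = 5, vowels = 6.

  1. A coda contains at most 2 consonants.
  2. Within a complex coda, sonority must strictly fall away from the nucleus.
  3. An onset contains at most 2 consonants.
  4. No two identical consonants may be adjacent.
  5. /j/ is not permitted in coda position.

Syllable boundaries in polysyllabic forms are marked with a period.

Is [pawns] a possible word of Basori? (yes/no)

no

[pawns] — violates constraint 1: syllable 1 coda /wns/ has 3 consonants (> 2) → not permitted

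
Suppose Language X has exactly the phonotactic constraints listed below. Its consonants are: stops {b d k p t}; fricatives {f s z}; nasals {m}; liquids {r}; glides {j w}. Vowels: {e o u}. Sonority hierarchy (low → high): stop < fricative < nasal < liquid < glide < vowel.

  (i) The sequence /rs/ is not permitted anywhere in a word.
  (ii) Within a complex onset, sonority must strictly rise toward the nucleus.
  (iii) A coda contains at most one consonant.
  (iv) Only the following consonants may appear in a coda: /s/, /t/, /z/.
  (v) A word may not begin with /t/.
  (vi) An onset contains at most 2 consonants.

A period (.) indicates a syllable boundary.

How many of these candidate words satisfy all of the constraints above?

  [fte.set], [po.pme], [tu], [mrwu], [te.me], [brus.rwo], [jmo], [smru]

[fte.set] — violates constraint (ii): syllable 1 onset /ft/: /f/ (fricative, 2) → /t/ (stop, 1) does not rise → ill-formed
[po.pme] — σ1 onset /p/, coda /∅/ ok; σ2 onset /pm/ (1→3 rises), coda /∅/ ok → well-formed
[tu] — violates constraint (v): word begins with /t/ → ill-formed
[mrwu] — violates constraint (vi): syllable 1 onset /mrw/ has 3 consonants (> 2) → ill-formed
[te.me] — violates constraint (v): word begins with /t/ → ill-formed
[brus.rwo] — σ1 onset /br/ (1→4 rises), coda /s/ ok; σ2 onset /rw/ (4→5 rises), coda /∅/ ok → well-formed
[jmo] — violates constraint (ii): syllable 1 onset /jm/: /j/ (glide, 5) → /m/ (nasal, 3) does not rise → ill-formed
[smru] — violates constraint (vi): syllable 1 onset /smr/ has 3 consonants (> 2) → ill-formed
Well-formed: [po.pme], [brus.rwo] → 2.

2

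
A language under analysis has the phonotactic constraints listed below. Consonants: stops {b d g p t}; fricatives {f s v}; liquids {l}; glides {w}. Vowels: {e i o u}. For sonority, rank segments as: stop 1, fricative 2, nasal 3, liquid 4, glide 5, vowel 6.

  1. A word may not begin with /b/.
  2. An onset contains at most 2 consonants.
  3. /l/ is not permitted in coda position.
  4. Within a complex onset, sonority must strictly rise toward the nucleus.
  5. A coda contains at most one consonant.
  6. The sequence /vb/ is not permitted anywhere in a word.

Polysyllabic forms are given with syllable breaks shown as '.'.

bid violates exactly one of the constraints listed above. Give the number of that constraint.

bid: word begins with /b/.
This is a violation of constraint 1: "A word may not begin with /b/."
The remaining constraints (2, 3, 4, 5, 6) are satisfied.

1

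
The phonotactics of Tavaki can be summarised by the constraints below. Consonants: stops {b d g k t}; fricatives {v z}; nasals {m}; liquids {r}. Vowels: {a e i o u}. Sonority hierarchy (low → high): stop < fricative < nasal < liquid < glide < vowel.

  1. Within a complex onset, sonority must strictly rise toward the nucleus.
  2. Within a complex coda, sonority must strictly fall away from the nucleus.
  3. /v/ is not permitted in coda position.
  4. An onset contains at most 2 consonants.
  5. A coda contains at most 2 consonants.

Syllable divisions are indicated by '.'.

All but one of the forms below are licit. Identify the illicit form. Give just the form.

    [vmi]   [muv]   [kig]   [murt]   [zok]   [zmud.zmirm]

[vmi] — σ1 onset /vm/ (2→3 rises), coda /∅/ ok → licit
[muv] — violates constraint 3: syllable 1 coda contains /v/ → illicit
[kig] — σ1 onset /k/, coda /g/ ok → licit
[murt] — σ1 onset /m/, coda /rt/ (4→1 falls) ok → licit
[zok] — σ1 onset /z/, coda /k/ ok → licit
[zmud.zmirm] — σ1 onset /zm/ (2→3 rises), coda /d/ ok; σ2 onset /zm/ (2→3 rises), coda /rm/ (4→3 falls) ok → licit

[muv]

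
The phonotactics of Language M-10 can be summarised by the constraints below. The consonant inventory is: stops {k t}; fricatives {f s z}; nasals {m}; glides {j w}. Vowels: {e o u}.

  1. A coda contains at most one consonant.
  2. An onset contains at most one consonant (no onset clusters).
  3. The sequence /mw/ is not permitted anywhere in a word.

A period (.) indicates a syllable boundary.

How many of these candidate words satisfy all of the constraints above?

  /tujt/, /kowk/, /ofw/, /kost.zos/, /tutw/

/tujt/ — violates constraint 1: syllable 1 coda /jt/ has 2 consonants (> 1) → phonotactically illegal
/kowk/ — violates constraint 1: syllable 1 coda /wk/ has 2 consonants (> 1) → phonotactically illegal
/ofw/ — violates constraint 1: syllable 1 coda /fw/ has 2 consonants (> 1) → phonotactically illegal
/kost.zos/ — violates constraint 1: syllable 1 coda /st/ has 2 consonants (> 1) → phonotactically illegal
/tutw/ — violates constraint 1: syllable 1 coda /tw/ has 2 consonants (> 1) → phonotactically illegal
No form is phonotactically legal → 0.

0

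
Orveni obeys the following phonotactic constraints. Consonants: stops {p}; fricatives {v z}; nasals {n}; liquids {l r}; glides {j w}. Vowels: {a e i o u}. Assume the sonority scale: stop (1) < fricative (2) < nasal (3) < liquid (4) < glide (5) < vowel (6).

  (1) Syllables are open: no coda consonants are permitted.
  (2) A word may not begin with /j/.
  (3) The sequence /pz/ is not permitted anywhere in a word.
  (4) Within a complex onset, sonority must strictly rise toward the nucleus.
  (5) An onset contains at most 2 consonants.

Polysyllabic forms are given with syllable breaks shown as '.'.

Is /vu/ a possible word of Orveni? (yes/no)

/vu/ — σ1 onset /v/, coda /∅/ ok → permitted

yes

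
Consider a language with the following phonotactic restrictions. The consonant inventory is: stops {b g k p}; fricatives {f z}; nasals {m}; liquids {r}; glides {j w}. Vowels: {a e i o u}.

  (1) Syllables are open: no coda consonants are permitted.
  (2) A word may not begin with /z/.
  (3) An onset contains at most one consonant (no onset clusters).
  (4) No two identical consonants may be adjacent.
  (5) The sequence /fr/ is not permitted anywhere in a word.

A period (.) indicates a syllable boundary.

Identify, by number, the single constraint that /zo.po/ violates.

/zo.po/: word begins with /z/.
This is a violation of constraint 2: "A word may not begin with /z/."
The remaining constraints (1, 3, 4, 5) are satisfied.

2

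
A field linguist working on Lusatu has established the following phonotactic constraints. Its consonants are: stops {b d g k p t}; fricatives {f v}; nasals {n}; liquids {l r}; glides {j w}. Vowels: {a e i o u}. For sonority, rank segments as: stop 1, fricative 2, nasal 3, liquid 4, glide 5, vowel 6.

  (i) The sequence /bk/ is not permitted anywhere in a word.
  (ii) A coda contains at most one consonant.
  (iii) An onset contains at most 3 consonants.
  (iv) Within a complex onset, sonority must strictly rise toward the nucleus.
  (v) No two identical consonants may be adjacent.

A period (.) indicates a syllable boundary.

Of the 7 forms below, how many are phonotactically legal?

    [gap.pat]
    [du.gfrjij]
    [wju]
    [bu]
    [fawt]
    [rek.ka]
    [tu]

2

[gap.pat] — violates constraint (v): adjacent identical consonants /pp/ → phonotactically illegal
[du.gfrjij] — violates constraint (iii): syllable 2 onset /gfrj/ has 4 consonants (> 3) → phonotactically illegal
[wju] — violates constraint (iv): syllable 1 onset /wj/: /w/ (glide, 5) → /j/ (glide, 5) does not rise → phonotactically illegal
[bu] — σ1 onset /b/, coda /∅/ ok → phonotactically legal
[fawt] — violates constraint (ii): syllable 1 coda /wt/ has 2 consonants (> 1) → phonotactically illegal
[rek.ka] — violates constraint (v): adjacent identical consonants /kk/ → phonotactically illegal
[tu] — σ1 onset /t/, coda /∅/ ok → phonotactically legal
Phonotactically legal: [bu], [tu] → 2.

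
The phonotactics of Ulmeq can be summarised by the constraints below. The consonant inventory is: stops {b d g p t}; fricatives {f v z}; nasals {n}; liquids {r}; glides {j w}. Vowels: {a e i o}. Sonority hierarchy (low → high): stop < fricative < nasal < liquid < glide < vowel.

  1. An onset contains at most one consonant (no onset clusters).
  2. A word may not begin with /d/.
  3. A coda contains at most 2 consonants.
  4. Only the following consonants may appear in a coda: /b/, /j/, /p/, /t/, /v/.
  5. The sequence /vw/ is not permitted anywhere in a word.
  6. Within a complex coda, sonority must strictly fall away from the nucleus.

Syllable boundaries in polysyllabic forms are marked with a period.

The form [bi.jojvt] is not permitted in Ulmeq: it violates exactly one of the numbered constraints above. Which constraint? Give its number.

[bi.jojvt]: syllable 2 coda /jvt/ has 3 consonants (> 2).
This is a violation of constraint 3: "A coda contains at most 2 consonants."
The remaining constraints (1, 2, 4, 5, 6) are satisfied.

3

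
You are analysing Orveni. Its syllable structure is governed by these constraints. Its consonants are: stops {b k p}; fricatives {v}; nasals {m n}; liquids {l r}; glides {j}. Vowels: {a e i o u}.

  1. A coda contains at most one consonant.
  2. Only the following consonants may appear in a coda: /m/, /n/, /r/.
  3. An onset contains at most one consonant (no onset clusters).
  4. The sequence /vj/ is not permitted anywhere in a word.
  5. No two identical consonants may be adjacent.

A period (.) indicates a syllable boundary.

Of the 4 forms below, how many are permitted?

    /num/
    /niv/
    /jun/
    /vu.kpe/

2

/num/ — σ1 onset /n/, coda /m/ ok → permitted
/niv/ — violates constraint 2: syllable 1 coda contains /v/, which is not a licensed coda consonant → not permitted
/jun/ — σ1 onset /j/, coda /n/ ok → permitted
/vu.kpe/ — violates constraint 3: syllable 2 onset /kp/ has 2 consonants (> 1) → not permitted
Permitted: /num/, /jun/ → 2.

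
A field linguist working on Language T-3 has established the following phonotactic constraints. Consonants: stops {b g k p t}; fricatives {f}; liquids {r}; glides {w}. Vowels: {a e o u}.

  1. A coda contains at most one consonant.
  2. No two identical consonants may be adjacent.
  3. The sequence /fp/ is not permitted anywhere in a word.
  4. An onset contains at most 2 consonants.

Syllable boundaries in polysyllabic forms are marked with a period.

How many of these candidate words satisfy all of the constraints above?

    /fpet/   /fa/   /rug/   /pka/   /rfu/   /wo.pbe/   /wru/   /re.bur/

/fpet/ — violates constraint 3: contains banned sequence /fp/ → phonotactically illegal
/fa/ — σ1 onset /f/, coda /∅/ ok → phonotactically legal
/rug/ — σ1 onset /r/, coda /g/ ok → phonotactically legal
/pka/ — σ1 onset /pk/ (2C), coda /∅/ ok → phonotactically legal
/rfu/ — σ1 onset /rf/ (2C), coda /∅/ ok → phonotactically legal
/wo.pbe/ — σ1 onset /w/, coda /∅/ ok; σ2 onset /pb/ (2C), coda /∅/ ok → phonotactically legal
/wru/ — σ1 onset /wr/ (2C), coda /∅/ ok → phonotactically legal
/re.bur/ — σ1 onset /r/, coda /∅/ ok; σ2 onset /b/, coda /r/ ok → phonotactically legal
Phonotactically legal: /fa/, /rug/, /pka/, /rfu/, /wo.pbe/, /wru/, /re.bur/ → 7.

7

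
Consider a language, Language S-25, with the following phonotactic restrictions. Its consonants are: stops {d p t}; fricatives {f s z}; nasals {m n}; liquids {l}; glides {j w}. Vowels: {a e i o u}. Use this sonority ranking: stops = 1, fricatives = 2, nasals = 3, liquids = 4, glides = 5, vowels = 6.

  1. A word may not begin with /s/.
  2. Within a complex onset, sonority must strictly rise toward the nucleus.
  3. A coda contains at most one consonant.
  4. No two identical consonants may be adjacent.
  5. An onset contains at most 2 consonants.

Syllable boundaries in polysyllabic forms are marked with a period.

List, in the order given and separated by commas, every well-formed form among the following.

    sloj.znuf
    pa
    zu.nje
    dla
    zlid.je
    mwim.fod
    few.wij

pa, zu.nje, dla, zlid.je, mwim.fod

sloj.znuf — violates constraint 1: word begins with /s/ → ill-formed
pa — σ1 onset /p/, coda /∅/ ok → well-formed
zu.nje — σ1 onset /z/, coda /∅/ ok; σ2 onset /nj/ (3→5 rises), coda /∅/ ok → well-formed
dla — σ1 onset /dl/ (1→4 rises), coda /∅/ ok → well-formed
zlid.je — σ1 onset /zl/ (2→4 rises), coda /d/ ok; σ2 onset /j/, coda /∅/ ok → well-formed
mwim.fod — σ1 onset /mw/ (3→5 rises), coda /m/ ok; σ2 onset /f/, coda /d/ ok → well-formed
few.wij — violates constraint 4: adjacent identical consonants /ww/ → ill-formed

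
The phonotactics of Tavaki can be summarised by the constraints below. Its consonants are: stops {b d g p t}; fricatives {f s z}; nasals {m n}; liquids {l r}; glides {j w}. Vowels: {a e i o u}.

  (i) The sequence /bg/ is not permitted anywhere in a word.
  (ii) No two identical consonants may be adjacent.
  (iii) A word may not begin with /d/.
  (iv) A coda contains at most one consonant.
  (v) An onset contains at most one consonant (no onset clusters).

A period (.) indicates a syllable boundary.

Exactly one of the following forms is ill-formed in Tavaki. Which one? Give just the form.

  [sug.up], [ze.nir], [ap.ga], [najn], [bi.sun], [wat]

[najn]

[sug.up] — σ1 onset /s/, coda /g/ ok; σ2 onset /∅/, coda /p/ ok → well-formed
[ze.nir] — σ1 onset /z/, coda /∅/ ok; σ2 onset /n/, coda /r/ ok → well-formed
[ap.ga] — σ1 onset /∅/, coda /p/ ok; σ2 onset /g/, coda /∅/ ok → well-formed
[najn] — violates constraint (iv): syllable 1 coda /jn/ has 2 consonants (> 1) → ill-formed
[bi.sun] — σ1 onset /b/, coda /∅/ ok; σ2 onset /s/, coda /n/ ok → well-formed
[wat] — σ1 onset /w/, coda /t/ ok → well-formed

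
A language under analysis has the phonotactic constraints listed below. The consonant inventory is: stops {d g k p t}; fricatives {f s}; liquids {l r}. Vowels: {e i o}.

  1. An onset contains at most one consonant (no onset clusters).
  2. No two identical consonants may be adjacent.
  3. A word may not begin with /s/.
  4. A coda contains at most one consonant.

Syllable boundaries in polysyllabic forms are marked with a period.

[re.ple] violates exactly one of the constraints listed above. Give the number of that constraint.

[re.ple]: syllable 2 onset /pl/ has 2 consonants (> 1).
This is a violation of constraint 1: "An onset contains at most one consonant (no onset clusters)."
The remaining constraints (2, 3, 4) are satisfied.

1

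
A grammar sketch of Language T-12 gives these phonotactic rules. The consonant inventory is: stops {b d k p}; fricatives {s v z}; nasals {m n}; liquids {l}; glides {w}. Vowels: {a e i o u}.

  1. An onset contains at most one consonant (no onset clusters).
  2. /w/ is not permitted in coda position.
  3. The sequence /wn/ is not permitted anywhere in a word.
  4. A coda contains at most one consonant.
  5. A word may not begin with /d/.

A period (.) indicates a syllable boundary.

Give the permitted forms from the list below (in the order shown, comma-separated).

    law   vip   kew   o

law — violates constraint 2: syllable 1 coda contains /w/ → not permitted
vip — σ1 onset /v/, coda /p/ ok → permitted
kew — violates constraint 2: syllable 1 coda contains /w/ → not permitted
o — σ1 onset /∅/, coda /∅/ ok → permitted

vip, o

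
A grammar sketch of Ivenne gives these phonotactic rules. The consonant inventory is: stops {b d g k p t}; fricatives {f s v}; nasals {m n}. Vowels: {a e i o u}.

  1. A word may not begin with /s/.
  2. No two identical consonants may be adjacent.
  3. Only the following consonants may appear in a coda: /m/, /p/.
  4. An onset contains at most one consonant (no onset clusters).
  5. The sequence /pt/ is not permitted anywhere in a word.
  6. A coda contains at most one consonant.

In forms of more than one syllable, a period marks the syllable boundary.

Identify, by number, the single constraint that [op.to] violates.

[op.to]: contains banned sequence /pt/.
This is a violation of constraint 5: "The sequence /pt/ is not permitted anywhere in a word."
The remaining constraints (1, 2, 3, 4, 6) are satisfied.

5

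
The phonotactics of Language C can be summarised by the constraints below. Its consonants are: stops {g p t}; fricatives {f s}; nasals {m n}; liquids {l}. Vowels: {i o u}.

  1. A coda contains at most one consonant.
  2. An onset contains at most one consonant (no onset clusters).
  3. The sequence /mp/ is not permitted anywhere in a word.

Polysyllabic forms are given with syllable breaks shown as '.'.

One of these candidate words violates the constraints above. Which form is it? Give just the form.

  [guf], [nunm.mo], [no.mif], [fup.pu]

[guf] — σ1 onset /g/, coda /f/ ok → well-formed
[nunm.mo] — violates constraint 1: syllable 1 coda /nm/ has 2 consonants (> 1) → ill-formed
[no.mif] — σ1 onset /n/, coda /∅/ ok; σ2 onset /m/, coda /f/ ok → well-formed
[fup.pu] — σ1 onset /f/, coda /p/ ok; σ2 onset /p/, coda /∅/ ok → well-formed

[nunm.mo]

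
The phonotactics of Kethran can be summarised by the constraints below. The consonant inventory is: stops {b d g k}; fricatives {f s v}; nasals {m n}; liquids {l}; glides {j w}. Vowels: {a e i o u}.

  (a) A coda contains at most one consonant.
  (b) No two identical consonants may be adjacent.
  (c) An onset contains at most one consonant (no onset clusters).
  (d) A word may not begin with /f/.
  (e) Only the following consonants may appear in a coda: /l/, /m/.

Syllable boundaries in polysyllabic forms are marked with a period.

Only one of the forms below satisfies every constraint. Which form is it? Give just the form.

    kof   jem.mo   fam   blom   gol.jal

gol.jal

kof — violates constraint (e): syllable 1 coda contains /f/, which is not a licensed coda consonant → illicit
jem.mo — violates constraint (b): adjacent identical consonants /mm/ → illicit
fam — violates constraint (d): word begins with /f/ → illicit
blom — violates constraint (c): syllable 1 onset /bl/ has 2 consonants (> 1) → illicit
gol.jal — σ1 onset /g/, coda /l/ ok; σ2 onset /j/, coda /l/ ok → licit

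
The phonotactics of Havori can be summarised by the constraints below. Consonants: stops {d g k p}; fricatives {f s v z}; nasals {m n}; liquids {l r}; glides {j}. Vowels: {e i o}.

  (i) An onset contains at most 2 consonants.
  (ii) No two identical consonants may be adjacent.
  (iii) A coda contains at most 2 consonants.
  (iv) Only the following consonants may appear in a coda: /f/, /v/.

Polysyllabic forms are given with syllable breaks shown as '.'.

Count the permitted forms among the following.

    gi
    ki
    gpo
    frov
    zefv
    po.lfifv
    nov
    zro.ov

8

gi — σ1 onset /g/, coda /∅/ ok → permitted
ki — σ1 onset /k/, coda /∅/ ok → permitted
gpo — σ1 onset /gp/ (2C), coda /∅/ ok → permitted
frov — σ1 onset /fr/ (2C), coda /v/ ok → permitted
zefv — σ1 onset /z/, coda /fv/ (2C) ok → permitted
po.lfifv — σ1 onset /p/, coda /∅/ ok; σ2 onset /lf/ (2C), coda /fv/ (2C) ok → permitted
nov — σ1 onset /n/, coda /v/ ok → permitted
zro.ov — σ1 onset /zr/ (2C), coda /∅/ ok; σ2 onset /∅/, coda /v/ ok → permitted
Permitted: gi, ki, gpo, frov, zefv, po.lfifv, nov, zro.ov → 8.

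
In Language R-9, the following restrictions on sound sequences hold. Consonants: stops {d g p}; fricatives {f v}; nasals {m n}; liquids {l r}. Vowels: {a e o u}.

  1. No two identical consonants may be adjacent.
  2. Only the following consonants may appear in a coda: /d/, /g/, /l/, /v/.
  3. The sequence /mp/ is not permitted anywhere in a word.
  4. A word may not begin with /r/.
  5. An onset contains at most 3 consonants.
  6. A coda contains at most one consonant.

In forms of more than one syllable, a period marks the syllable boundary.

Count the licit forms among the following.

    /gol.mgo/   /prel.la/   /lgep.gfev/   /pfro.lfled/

/gol.mgo/ — σ1 onset /g/, coda /l/ ok; σ2 onset /mg/ (2C), coda /∅/ ok → licit
/prel.la/ — violates constraint 1: adjacent identical consonants /ll/ → illicit
/lgep.gfev/ — violates constraint 2: syllable 1 coda contains /p/, which is not a licensed coda consonant → illicit
/pfro.lfled/ — σ1 onset /pfr/ (3C), coda /∅/ ok; σ2 onset /lfl/ (3C), coda /d/ ok → licit
Licit: /gol.mgo/, /pfro.lfled/ → 2.

2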